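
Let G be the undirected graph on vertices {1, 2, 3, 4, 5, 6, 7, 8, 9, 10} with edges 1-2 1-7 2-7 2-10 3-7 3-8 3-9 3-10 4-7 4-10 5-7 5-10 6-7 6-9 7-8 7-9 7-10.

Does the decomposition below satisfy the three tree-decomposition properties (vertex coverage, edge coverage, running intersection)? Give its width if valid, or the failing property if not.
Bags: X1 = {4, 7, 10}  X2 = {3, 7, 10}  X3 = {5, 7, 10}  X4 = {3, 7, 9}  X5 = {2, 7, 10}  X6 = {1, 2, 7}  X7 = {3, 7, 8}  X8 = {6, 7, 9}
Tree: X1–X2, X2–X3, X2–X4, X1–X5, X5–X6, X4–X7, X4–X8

Yes; width 2.

Vertex coverage: the bags together contain {1, 2, 3, 4, 5, 6, 7, 8, 9, 10}, the full vertex set. Edge coverage: each edge of G has both endpoints in at least one bag. Running intersection: for every vertex, the bags containing it form a connected subtree. All three properties hold, so this is a valid tree decomposition of width max|bag| − 1 = 2, and hence tw(G) ≤ 2.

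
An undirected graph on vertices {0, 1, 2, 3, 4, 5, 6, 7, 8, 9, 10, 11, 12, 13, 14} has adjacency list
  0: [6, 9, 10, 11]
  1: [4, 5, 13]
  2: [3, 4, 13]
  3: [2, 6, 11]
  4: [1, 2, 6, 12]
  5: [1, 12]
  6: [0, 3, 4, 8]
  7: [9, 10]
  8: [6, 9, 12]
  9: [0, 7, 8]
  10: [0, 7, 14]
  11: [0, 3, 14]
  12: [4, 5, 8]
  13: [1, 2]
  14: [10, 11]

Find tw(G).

3

A width-3 tree decomposition is:
Bags: B1 = {1, 5, 12, 13}  B2 = {1, 4, 12, 13}  B3 = {2, 4, 12, 13}  B4 = {2, 4, 8, 12}  B5 = {2, 4, 6, 8}  B6 = {2, 3, 6, 8}  B7 = {3, 6, 8, 9}  B8 = {0, 3, 6, 9}  B9 = {0, 3, 9, 11}  B10 = {0, 7, 9, 11}  B11 = {0, 7, 10, 11}  B12 = {7, 10, 11, 14}
Tree: B1–B2, B2–B3, B3–B4, B4–B5, B5–B6, B6–B7, B7–B8, B8–B9, B9–B10, B10–B11, B11–B12
The largest bag has 4 vertices, giving width 3; this decomposition certifies tw(G) ≤ 3. For the lower bound: the 4 vertex sets {1,5,13}, {12}, {4}, {2,3,6,8} are disjoint, each induces a connected subgraph, and every pair is joined by at least one edge of G. Contracting each set to a single vertex therefore yields K_{4} as a minor, and since treewidth is minor-monotone, tw(G) ≥ tw(K_{4}) = 3. The upper and lower bounds meet at 3, so that is the treewidth.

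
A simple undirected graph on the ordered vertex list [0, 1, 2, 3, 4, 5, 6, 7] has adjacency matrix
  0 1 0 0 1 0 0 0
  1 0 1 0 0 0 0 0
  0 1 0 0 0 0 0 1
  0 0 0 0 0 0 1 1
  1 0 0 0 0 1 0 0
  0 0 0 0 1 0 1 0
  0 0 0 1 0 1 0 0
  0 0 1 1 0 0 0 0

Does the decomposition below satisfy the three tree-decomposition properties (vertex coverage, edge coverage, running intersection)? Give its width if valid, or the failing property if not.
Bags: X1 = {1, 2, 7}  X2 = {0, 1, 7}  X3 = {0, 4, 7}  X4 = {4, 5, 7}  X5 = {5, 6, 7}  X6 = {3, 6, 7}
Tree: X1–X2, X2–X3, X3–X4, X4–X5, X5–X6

Yes; width 2.

Vertex coverage: the bags together contain {0, 1, 2, 3, 4, 5, 6, 7}, the full vertex set. Edge coverage: each edge of G has both endpoints in at least one bag. Running intersection: for every vertex, the bags containing it form a connected subtree. All three properties hold, so this is a valid tree decomposition of width max|bag| − 1 = 2, and hence tw(G) ≤ 2.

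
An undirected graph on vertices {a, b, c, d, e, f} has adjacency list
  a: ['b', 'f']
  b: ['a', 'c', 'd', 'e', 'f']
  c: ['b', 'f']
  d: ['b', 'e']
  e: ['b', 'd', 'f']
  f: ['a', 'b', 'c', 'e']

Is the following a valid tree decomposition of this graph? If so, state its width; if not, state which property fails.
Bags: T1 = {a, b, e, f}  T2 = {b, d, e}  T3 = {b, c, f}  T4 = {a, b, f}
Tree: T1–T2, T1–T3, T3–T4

A tree decomposition must satisfy three properties: every vertex lies in some bag; for every edge, both endpoints lie together in some bag; and for every vertex, the bags containing it form a connected subtree. Here bags containing vertex a are not connected in the tree, so the decomposition is invalid.

No — bags containing vertex a are not connected in the tree.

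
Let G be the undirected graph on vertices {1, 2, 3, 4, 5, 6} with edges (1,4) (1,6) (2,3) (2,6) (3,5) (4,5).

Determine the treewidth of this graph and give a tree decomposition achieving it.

Treewidth 2.
One optimal decomposition is:
Bags: B1 = {1, 4, 5}  B2 = {1, 3, 5}  B3 = {1, 2, 3}  B4 = {1, 2, 6}
Tree: B1–B2, B2–B3, B3–B4

Every bag has size at most 3, so the width is 3 − 1 = 2 and tw(G) ≤ 2. The edges 1–4–5–3–2–6–1 form a cycle, so G is not a tree and its treewidth is at least 2. The upper and lower bounds meet at 2, so that is the treewidth.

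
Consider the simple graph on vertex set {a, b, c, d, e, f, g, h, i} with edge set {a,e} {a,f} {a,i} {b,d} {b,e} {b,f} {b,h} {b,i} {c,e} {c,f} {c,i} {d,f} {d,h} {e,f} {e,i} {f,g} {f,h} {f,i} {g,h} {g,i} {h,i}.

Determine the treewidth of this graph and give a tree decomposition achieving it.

Treewidth 3.
Bags: B1 = {c, e, f, i}  B2 = {a, e, f, i}  B3 = {b, e, f, i}  B4 = {b, f, h, i}  B5 = {f, g, h, i}  B6 = {b, d, f, h}
Tree: B1–B2, B2–B3, B3–B4, B4–B5, B4–B6

Each bag holds 4 vertices, so the decomposition has width 3, which upper-bounds the treewidth. On the other hand G contains the 4-clique {b, d, f, h}. A clique must lie in a single bag of any decomposition, so no decomposition can have width below 3. Therefore the treewidth is 3.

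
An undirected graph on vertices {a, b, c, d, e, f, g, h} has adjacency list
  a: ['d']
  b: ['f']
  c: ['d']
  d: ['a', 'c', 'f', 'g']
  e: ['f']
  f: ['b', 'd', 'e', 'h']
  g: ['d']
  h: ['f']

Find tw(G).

1

A width-1 tree decomposition is:
Bags: B1 = {d, f}  B2 = {d, g}  B3 = {e, f}  B4 = {f, h}  B5 = {a, d}  B6 = {c, d}  B7 = {b, f}
Tree: B1–B2, B1–B3, B1–B4, B2–B5, B1–B6, B1–B7
Each bag holds 2 vertices, so the decomposition has width 1, which upper-bounds the treewidth. Since G has at least one edge (e.g. f–d), it is not an edgeless graph, so tw(G) ≥ 1. Therefore the treewidth is 1.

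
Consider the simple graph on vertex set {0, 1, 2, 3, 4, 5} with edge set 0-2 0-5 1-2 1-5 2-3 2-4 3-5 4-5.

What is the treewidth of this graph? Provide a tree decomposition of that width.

Treewidth 2.
One such decomposition:
Bags: B1 = {0, 2, 5}  B2 = {1, 2, 5}  B3 = {2, 3, 5}  B4 = {2, 4, 5}
Tree: B1–B2, B2–B3, B3–B4

The largest bag has 3 vertices, giving width 2; this decomposition certifies tw(G) ≤ 2. For the lower bound, G contains the cycle 0–5–1–2–0, so G is not a forest; only forests have treewidth ≤ 1, hence tw(G) ≥ 2. Combining the bounds, tw(G) = 2.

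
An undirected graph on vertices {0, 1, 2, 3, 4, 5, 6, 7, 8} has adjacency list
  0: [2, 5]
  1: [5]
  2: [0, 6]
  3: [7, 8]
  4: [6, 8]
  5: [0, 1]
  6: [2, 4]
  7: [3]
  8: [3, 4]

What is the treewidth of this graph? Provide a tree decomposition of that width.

Each bag holds 2 vertices, so the decomposition has width 1, which upper-bounds the treewidth. Any graph with an edge has treewidth ≥ 1, and G has the edge 1–5. The upper and lower bounds meet at 1, so that is the treewidth.

Treewidth 1.
One optimal decomposition is:
Bags: B1 = {1, 5}  B2 = {0, 5}  B3 = {0, 2}  B4 = {2, 6}  B5 = {4, 6}  B6 = {4, 8}  B7 = {3, 8}  B8 = {3, 7}
Tree: B1–B2, B2–B3, B3–B4, B4–B5, B5–B6, B6–B7, B7–B8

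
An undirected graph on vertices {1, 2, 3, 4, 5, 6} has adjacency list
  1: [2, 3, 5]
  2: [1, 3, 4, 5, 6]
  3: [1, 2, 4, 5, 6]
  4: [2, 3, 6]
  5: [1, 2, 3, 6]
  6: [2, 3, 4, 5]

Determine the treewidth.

A width-3 tree decomposition is:
Bags: B1 = {2, 3, 5, 6}  B2 = {2, 3, 4, 6}  B3 = {1, 2, 3, 5}
Tree: B1–B2, B1–B3
Each bag holds 4 vertices, so the decomposition has width 3, which upper-bounds the treewidth. For the lower bound, the 4 vertices {2, 3, 4, 6} are pairwise adjacent, and any tree decomposition puts a clique entirely inside one bag — forcing width ≥ 3. Therefore the treewidth is 3.

3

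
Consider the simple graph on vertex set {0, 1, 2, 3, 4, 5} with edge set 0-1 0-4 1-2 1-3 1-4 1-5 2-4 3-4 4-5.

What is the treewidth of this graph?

2

A width-2 tree decomposition is:
Bags: B1 = {1, 3, 4}  B2 = {0, 1, 4}  B3 = {1, 4, 5}  B4 = {1, 2, 4}
Tree: B1–B2, B2–B3, B2–B4
Every bag has size at most 3, so the width is 3 − 1 = 2 and tw(G) ≤ 2. For the lower bound, the 3 vertices {0, 1, 4} are pairwise adjacent, and any tree decomposition puts a clique entirely inside one bag — forcing width ≥ 2. Therefore the treewidth is 2.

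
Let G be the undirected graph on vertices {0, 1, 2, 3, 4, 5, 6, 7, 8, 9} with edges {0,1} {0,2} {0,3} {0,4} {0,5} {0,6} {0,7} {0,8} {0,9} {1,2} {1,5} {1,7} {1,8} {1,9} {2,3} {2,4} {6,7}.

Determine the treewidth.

2

A width-2 tree decomposition is:
Bags: B1 = {0, 1, 7}  B2 = {0, 1, 5}  B3 = {0, 1, 9}  B4 = {0, 1, 2}  B5 = {0, 6, 7}  B6 = {0, 2, 4}  B7 = {0, 1, 8}  B8 = {0, 2, 3}
Tree: B1–B2, B1–B3, B1–B4, B1–B5, B4–B6, B3–B7, B6–B8
The largest bag has 3 vertices, giving width 2; this decomposition certifies tw(G) ≤ 2. For the lower bound, the 3 vertices {0, 1, 2} are pairwise adjacent, and any tree decomposition puts a clique entirely inside one bag — forcing width ≥ 2. Combining the bounds, tw(G) = 2.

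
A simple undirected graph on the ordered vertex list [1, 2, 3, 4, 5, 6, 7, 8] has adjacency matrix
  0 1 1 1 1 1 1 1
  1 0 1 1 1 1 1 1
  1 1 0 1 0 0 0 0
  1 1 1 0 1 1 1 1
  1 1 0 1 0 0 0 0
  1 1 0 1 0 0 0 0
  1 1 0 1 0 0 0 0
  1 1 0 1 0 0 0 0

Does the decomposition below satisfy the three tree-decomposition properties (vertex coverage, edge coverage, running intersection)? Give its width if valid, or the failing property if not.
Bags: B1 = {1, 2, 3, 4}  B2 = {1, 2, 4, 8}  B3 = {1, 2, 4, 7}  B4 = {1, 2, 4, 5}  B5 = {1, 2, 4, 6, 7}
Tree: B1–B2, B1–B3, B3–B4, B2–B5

No — bags containing vertex 7 are not connected in the tree.

A tree decomposition must satisfy three properties: every vertex lies in some bag; for every edge, both endpoints lie together in some bag; and for every vertex, the bags containing it form a connected subtree. Here bags containing vertex 7 are not connected in the tree, so the decomposition is invalid.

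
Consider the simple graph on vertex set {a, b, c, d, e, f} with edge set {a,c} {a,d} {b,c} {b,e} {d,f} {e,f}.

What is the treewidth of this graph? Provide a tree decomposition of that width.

Every bag has size at most 3, so the width is 3 − 1 = 2 and tw(G) ≤ 2. The edges e–f–d–a–c–b–e form a cycle, so G is not a tree and its treewidth is at least 2. Hence tw(G) = 2 exactly.

Treewidth 2.
One optimal decomposition is:
Bags: B1 = {d, e, f}  B2 = {a, d, e}  B3 = {a, c, e}  B4 = {b, c, e}
Tree: B1–B2, B2–B3, B3–B4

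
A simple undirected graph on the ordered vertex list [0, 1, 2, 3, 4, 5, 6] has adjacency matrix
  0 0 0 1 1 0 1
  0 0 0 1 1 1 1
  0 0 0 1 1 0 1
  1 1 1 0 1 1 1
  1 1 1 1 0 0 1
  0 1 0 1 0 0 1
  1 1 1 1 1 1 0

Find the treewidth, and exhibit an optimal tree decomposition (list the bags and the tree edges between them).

Treewidth 3.
Bags: B1 = {1, 3, 4, 6}  B2 = {1, 3, 5, 6}  B3 = {2, 3, 4, 6}  B4 = {0, 3, 4, 6}
Tree: B1–B2, B1–B3, B3–B4

Every bag has size at most 4, so the width is 4 − 1 = 3 and tw(G) ≤ 3. On the other hand G contains the 4-clique {0, 3, 4, 6}. A clique must lie in a single bag of any decomposition, so no decomposition can have width below 3. Combining the bounds, tw(G) = 3.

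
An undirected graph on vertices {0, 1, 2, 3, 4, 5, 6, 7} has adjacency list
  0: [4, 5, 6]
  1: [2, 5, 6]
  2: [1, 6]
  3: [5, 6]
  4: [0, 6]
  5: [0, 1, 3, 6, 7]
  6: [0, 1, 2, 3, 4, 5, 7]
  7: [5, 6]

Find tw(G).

2

A width-2 tree decomposition is:
Bags: B1 = {5, 6, 7}  B2 = {0, 5, 6}  B3 = {0, 4, 6}  B4 = {1, 5, 6}  B5 = {1, 2, 6}  B6 = {3, 5, 6}
Tree: B1–B2, B2–B3, B1–B4, B4–B5, B1–B6
Each bag holds 3 vertices, so the decomposition has width 2, which upper-bounds the treewidth. On the other hand G contains the 3-clique {1, 2, 6}. A clique must lie in a single bag of any decomposition, so no decomposition can have width below 2. The upper and lower bounds meet at 2, so that is the treewidth.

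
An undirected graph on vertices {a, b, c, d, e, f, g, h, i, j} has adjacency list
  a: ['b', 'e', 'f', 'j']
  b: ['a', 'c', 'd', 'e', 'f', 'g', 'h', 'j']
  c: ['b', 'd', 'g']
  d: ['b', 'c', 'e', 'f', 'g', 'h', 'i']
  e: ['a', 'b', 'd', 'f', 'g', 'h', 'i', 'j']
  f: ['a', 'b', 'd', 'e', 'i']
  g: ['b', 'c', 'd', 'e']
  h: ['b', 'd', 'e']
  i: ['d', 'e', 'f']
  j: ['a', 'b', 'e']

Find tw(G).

3

A width-3 tree decomposition is:
Bags: B1 = {b, d, e, f}  B2 = {b, d, e, g}  B3 = {a, b, e, f}  B4 = {b, c, d, g}  B5 = {b, d, e, h}  B6 = {d, e, f, i}  B7 = {a, b, e, j}
Tree: B1–B2, B1–B3, B2–B4, B1–B5, B1–B6, B3–B7
The largest bag has 4 vertices, giving width 3; this decomposition certifies tw(G) ≤ 3. For the lower bound, the 4 vertices {b, d, e, g} are pairwise adjacent, and any tree decomposition puts a clique entirely inside one bag — forcing width ≥ 3. Hence tw(G) = 3 exactly.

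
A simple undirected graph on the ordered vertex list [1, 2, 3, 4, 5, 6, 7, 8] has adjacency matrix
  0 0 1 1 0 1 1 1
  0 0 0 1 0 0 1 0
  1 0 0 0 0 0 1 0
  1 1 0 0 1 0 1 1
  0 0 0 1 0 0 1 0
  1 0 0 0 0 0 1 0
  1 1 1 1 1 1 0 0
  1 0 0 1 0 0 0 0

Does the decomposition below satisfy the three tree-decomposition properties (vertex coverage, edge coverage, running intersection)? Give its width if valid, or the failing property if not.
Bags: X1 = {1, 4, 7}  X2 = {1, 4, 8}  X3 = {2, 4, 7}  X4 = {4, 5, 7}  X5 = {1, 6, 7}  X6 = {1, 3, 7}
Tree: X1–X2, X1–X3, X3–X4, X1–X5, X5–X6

Yes; width 2.

Vertex coverage: the bags together contain {1, 2, 3, 4, 5, 6, 7, 8}, the full vertex set. Edge coverage: each edge of G has both endpoints in at least one bag. Running intersection: for every vertex, the bags containing it form a connected subtree. All three properties hold, so this is a valid tree decomposition of width max|bag| − 1 = 2, and hence tw(G) ≤ 2.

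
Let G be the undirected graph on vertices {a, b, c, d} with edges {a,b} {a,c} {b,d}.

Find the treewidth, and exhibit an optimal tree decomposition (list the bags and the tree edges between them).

Treewidth 1.
Bags: B1 = {a, b}  B2 = {a, c}  B3 = {b, d}
Tree: B1–B2, B1–B3

Each bag holds 2 vertices, so the decomposition has width 1, which upper-bounds the treewidth. Since G has at least one edge (e.g. b–a), it is not an edgeless graph, so tw(G) ≥ 1. The upper and lower bounds meet at 1, so that is the treewidth.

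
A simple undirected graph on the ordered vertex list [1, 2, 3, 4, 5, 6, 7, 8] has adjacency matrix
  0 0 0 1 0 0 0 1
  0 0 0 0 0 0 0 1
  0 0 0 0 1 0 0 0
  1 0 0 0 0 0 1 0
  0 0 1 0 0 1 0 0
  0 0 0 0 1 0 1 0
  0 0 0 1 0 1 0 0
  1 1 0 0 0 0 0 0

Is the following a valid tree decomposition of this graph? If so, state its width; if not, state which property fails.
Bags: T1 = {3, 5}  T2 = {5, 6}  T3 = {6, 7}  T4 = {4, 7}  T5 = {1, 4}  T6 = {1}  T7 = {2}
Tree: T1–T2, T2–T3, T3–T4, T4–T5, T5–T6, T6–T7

A tree decomposition must satisfy three properties: every vertex lies in some bag; for every edge, both endpoints lie together in some bag; and for every vertex, the bags containing it form a connected subtree. Here vertex 8 appears in no bag, so the decomposition is invalid.

No — vertex 8 appears in no bag.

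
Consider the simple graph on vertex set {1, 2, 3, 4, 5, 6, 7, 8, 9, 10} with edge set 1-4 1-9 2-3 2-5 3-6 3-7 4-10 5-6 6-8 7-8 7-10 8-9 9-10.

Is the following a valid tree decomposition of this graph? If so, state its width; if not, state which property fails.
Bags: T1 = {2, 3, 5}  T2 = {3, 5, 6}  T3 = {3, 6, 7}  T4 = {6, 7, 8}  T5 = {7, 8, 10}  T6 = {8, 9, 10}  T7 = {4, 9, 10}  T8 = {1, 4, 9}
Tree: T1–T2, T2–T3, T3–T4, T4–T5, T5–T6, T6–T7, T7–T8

Yes; width 2.

Vertex coverage: the bags together contain {1, 2, 3, 4, 5, 6, 7, 8, 9, 10}, the full vertex set. Edge coverage: each edge of G has both endpoints in at least one bag. Running intersection: for every vertex, the bags containing it form a connected subtree. All three properties hold, so this is a valid tree decomposition of width max|bag| − 1 = 2, and hence tw(G) ≤ 2.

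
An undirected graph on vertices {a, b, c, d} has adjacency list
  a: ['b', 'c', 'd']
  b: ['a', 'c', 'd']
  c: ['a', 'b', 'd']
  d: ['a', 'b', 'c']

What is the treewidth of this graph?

3

A width-3 tree decomposition is:
Bags: B1 = {a, b, c, d}
Tree: (single bag)
With just one bag of size 4, the width is 4 − 1 = 3, so tw(G) ≤ 3. For the lower bound, the 4 vertices {a, b, c, d} are pairwise adjacent, and any tree decomposition puts a clique entirely inside one bag — forcing width ≥ 3. Hence tw(G) = 3 exactly.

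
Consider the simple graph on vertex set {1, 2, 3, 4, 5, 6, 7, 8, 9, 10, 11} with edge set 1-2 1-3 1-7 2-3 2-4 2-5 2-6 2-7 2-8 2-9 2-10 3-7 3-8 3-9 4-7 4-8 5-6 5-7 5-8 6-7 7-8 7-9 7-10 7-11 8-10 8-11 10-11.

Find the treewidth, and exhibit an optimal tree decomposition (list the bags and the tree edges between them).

Treewidth 3.
One such decomposition:
Bags: B1 = {2, 3, 7, 8}  B2 = {1, 2, 3, 7}  B3 = {2, 7, 8, 10}  B4 = {2, 5, 7, 8}  B5 = {7, 8, 10, 11}  B6 = {2, 5, 6, 7}  B7 = {2, 4, 7, 8}  B8 = {2, 3, 7, 9}
Tree: B1–B2, B1–B3, B1–B4, B3–B5, B4–B6, B1–B7, B2–B8

The largest bag has 4 vertices, giving width 3; this decomposition certifies tw(G) ≤ 3. For the lower bound, the 4 vertices {2, 7, 8, 10} are pairwise adjacent, and any tree decomposition puts a clique entirely inside one bag — forcing width ≥ 3. The upper and lower bounds meet at 3, so that is the treewidth.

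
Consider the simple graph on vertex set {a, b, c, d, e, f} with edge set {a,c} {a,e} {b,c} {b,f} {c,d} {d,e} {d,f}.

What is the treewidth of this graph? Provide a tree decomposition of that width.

Treewidth 2.
One optimal decomposition is:
Bags: B1 = {b, c, f}  B2 = {c, d, f}  B3 = {a, c, d}  B4 = {a, d, e}
Tree: B1–B2, B2–B3, B3–B4

Every bag has size at most 3, so the width is 3 − 1 = 2 and tw(G) ≤ 2. For the lower bound, G contains the cycle b–f–d–c–b, so G is not a forest; only forests have treewidth ≤ 1, hence tw(G) ≥ 2. The upper and lower bounds meet at 2, so that is the treewidth.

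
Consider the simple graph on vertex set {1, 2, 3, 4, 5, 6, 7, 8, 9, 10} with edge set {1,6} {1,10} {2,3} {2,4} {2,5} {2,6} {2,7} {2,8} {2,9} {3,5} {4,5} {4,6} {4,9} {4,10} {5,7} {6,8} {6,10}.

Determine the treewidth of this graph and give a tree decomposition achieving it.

Treewidth 2.
Bags: B1 = {2, 4, 6}  B2 = {2, 6, 8}  B3 = {2, 4, 5}  B4 = {4, 6, 10}  B5 = {2, 5, 7}  B6 = {2, 4, 9}  B7 = {2, 3, 5}  B8 = {1, 6, 10}
Tree: B1–B2, B1–B3, B1–B4, B3–B5, B3–B6, B3–B7, B4–B8

Every bag has size at most 3, so the width is 3 − 1 = 2 and tw(G) ≤ 2. For the lower bound, the 3 vertices {1, 6, 10} are pairwise adjacent, and any tree decomposition puts a clique entirely inside one bag — forcing width ≥ 2. Therefore the treewidth is 2.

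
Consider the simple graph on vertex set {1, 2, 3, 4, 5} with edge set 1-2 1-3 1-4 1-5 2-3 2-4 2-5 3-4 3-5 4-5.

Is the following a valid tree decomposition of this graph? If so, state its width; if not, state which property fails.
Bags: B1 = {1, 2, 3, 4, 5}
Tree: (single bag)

Every vertex of G appears in some bag (union = {1, 2, 3, 4, 5}); every edge is covered by a bag; and for each vertex v the set of bags containing v is connected in the bag tree. The decomposition is therefore valid. The largest bag has 5 vertices, so the width is 4.

Yes; width 4.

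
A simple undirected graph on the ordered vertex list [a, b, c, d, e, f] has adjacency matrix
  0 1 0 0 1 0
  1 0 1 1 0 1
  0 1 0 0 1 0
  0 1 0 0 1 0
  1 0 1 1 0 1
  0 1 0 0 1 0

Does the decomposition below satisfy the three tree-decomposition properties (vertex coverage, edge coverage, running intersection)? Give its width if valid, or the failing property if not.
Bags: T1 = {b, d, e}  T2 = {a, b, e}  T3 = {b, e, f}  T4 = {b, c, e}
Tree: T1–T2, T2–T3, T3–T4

Yes; width 2.

Every vertex of G appears in some bag (union = {a, b, c, d, e, f}); every edge is covered by a bag; and for each vertex v the set of bags containing v is connected in the bag tree. The decomposition is therefore valid. The largest bag has 3 vertices, so the width is 2.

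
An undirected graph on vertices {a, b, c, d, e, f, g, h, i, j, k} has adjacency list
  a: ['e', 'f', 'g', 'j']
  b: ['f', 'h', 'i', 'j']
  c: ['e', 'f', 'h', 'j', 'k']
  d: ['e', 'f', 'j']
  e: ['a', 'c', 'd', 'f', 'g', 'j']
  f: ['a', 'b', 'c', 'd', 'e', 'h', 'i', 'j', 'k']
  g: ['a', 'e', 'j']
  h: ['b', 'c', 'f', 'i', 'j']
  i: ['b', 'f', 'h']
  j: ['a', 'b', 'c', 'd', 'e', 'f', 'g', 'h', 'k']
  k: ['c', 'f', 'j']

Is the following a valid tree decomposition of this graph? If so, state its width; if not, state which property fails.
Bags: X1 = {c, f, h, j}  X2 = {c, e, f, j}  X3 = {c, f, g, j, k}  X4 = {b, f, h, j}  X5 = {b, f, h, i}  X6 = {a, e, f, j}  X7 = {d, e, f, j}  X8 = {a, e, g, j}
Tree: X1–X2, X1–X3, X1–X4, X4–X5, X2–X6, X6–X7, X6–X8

A tree decomposition must satisfy three properties: every vertex lies in some bag; for every edge, both endpoints lie together in some bag; and for every vertex, the bags containing it form a connected subtree. Here bags containing vertex g are not connected in the tree, so the decomposition is invalid.

No — bags containing vertex g are not connected in the tree.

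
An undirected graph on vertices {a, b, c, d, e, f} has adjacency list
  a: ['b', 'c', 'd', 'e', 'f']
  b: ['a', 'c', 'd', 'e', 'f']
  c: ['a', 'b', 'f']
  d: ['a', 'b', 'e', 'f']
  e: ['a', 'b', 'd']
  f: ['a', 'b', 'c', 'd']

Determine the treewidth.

A width-3 tree decomposition is:
Bags: B1 = {a, b, d, e}  B2 = {a, b, d, f}  B3 = {a, b, c, f}
Tree: B1–B2, B2–B3
Every bag has size at most 4, so the width is 4 − 1 = 3 and tw(G) ≤ 3. For the lower bound, the 4 vertices {a, b, d, e} are pairwise adjacent, and any tree decomposition puts a clique entirely inside one bag — forcing width ≥ 3. Therefore the treewidth is 3.

3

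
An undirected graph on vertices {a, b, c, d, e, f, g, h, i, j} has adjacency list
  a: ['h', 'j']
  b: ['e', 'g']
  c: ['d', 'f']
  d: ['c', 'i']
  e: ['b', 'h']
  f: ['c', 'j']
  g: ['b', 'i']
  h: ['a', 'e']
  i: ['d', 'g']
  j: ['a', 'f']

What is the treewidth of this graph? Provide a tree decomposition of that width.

The largest bag has 3 vertices, giving width 2; this decomposition certifies tw(G) ≤ 2. For the lower bound, G contains the cycle i–g–b–e–h–a–j–f–c–d–i, so G is not a forest; only forests have treewidth ≤ 1, hence tw(G) ≥ 2. Hence tw(G) = 2 exactly.

Treewidth 2.
One such decomposition:
Bags: B1 = {b, g, i}  B2 = {b, e, i}  B3 = {e, h, i}  B4 = {a, h, i}  B5 = {a, i, j}  B6 = {f, i, j}  B7 = {c, f, i}  B8 = {c, d, i}
Tree: B1–B2, B2–B3, B3–B4, B4–B5, B5–B6, B6–B7, B7–B8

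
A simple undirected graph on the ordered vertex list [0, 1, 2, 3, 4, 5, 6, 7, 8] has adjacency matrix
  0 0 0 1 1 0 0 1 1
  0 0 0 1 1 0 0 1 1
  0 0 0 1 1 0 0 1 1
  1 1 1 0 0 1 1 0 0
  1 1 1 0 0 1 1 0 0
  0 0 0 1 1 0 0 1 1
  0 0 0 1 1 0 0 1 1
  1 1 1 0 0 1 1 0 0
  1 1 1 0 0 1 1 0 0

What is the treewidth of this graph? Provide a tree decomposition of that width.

Treewidth 4.
One optimal decomposition is:
Bags: B1 = {1, 3, 4, 7, 8}  B2 = {0, 3, 4, 7, 8}  B3 = {3, 4, 6, 7, 8}  B4 = {2, 3, 4, 7, 8}  B5 = {3, 4, 5, 7, 8}
Tree: B1–B2, B2–B3, B3–B4, B4–B5

The largest bag has 5 vertices, giving width 4; this decomposition certifies tw(G) ≤ 4. For the lower bound: the 5 vertex sets {1,8}, {0,7}, {3,6}, {4}, {2} are disjoint, each induces a connected subgraph, and every pair is joined by at least one edge of G. Contracting each set to a single vertex therefore yields K_{5} as a minor, and since treewidth is minor-monotone, tw(G) ≥ tw(K_{5}) = 4. Hence tw(G) = 4 exactly.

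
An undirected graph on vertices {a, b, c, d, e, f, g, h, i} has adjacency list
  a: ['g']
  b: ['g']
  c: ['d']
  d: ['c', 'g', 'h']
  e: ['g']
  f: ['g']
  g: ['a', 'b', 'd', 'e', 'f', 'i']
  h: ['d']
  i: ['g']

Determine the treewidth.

A width-1 tree decomposition is:
Bags: B1 = {e, g}  B2 = {g, i}  B3 = {f, g}  B4 = {a, g}  B5 = {d, g}  B6 = {d, h}  B7 = {b, g}  B8 = {c, d}
Tree: B1–B2, B2–B3, B1–B4, B1–B5, B5–B6, B2–B7, B5–B8
Each bag holds 2 vertices, so the decomposition has width 1, which upper-bounds the treewidth. Since G has at least one edge (e.g. e–g), it is not an edgeless graph, so tw(G) ≥ 1. Therefore the treewidth is 1.

1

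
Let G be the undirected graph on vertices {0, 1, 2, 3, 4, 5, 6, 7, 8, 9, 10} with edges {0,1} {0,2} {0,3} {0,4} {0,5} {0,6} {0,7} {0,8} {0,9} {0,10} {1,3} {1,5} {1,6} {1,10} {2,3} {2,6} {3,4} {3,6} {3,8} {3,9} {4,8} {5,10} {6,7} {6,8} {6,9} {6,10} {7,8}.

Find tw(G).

3

A width-3 tree decomposition is:
Bags: B1 = {0, 1, 3, 6}  B2 = {0, 1, 6, 10}  B3 = {0, 3, 6, 8}  B4 = {0, 1, 5, 10}  B5 = {0, 3, 6, 9}  B6 = {0, 2, 3, 6}  B7 = {0, 3, 4, 8}  B8 = {0, 6, 7, 8}
Tree: B1–B2, B1–B3, B2–B4, B3–B5, B3–B6, B3–B7, B3–B8
The largest bag has 4 vertices, giving width 3; this decomposition certifies tw(G) ≤ 3. On the other hand G contains the 4-clique {0, 3, 4, 8}. A clique must lie in a single bag of any decomposition, so no decomposition can have width below 3. The upper and lower bounds meet at 3, so that is the treewidth.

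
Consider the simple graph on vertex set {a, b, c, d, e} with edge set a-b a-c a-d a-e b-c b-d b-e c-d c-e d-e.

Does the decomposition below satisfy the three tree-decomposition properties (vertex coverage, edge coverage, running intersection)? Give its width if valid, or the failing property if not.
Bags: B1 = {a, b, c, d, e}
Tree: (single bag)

Yes; width 4.

Checking the three conditions: (i) the bags cover all of {a, b, c, d, e}; (ii) for each edge, some bag contains both endpoints; (iii) the bags containing any fixed vertex form a subtree. All hold, so the decomposition is valid with width 5 − 1 = 4.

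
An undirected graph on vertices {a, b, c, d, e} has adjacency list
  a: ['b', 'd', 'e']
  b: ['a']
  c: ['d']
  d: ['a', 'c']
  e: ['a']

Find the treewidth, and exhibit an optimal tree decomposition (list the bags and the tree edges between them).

Every bag has size at most 2, so the width is 2 − 1 = 1 and tw(G) ≤ 1. G has an edge, so its treewidth is at least 1. The upper and lower bounds meet at 1, so that is the treewidth.

Treewidth 1.
One such decomposition:
Bags: B1 = {a, e}  B2 = {a, b}  B3 = {a, d}  B4 = {c, d}
Tree: B1–B2, B1–B3, B3–B4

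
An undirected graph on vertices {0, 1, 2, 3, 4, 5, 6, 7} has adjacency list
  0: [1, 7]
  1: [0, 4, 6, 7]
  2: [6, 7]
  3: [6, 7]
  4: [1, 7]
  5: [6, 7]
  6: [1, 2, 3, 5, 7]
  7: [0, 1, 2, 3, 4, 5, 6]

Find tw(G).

A width-2 tree decomposition is:
Bags: B1 = {2, 6, 7}  B2 = {1, 6, 7}  B3 = {1, 4, 7}  B4 = {5, 6, 7}  B5 = {0, 1, 7}  B6 = {3, 6, 7}
Tree: B1–B2, B2–B3, B2–B4, B2–B5, B4–B6
Every bag has size at most 3, so the width is 3 − 1 = 2 and tw(G) ≤ 2. For the lower bound, the 3 vertices {0, 1, 7} are pairwise adjacent, and any tree decomposition puts a clique entirely inside one bag — forcing width ≥ 2. Hence tw(G) = 2 exactly.

2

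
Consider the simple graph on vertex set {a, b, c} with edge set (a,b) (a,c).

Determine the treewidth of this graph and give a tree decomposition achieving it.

Treewidth 1.
One such decomposition:
Bags: B1 = {a, c}  B2 = {a, b}
Tree: B1–B2

Every bag has size at most 2, so the width is 2 − 1 = 1 and tw(G) ≤ 1. Since G has at least one edge (e.g. c–a), it is not an edgeless graph, so tw(G) ≥ 1. The upper and lower bounds meet at 1, so that is the treewidth.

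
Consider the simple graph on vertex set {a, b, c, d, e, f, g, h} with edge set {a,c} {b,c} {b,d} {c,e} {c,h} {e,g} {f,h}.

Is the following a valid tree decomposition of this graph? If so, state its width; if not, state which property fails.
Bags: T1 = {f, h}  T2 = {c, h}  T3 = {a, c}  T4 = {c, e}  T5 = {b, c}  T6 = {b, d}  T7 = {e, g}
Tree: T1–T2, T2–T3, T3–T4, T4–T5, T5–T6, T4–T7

Vertex coverage: the bags together contain {a, b, c, d, e, f, g, h}, the full vertex set. Edge coverage: each edge of G has both endpoints in at least one bag. Running intersection: for every vertex, the bags containing it form a connected subtree. All three properties hold, so this is a valid tree decomposition of width max|bag| − 1 = 1, and hence tw(G) ≤ 1.

Yes; width 1.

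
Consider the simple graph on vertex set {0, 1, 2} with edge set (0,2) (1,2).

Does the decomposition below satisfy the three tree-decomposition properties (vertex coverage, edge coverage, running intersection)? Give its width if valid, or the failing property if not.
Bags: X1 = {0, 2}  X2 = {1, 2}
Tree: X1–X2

Yes; width 1.

Vertex coverage: the bags together contain {0, 1, 2}, the full vertex set. Edge coverage: each edge of G has both endpoints in at least one bag. Running intersection: for every vertex, the bags containing it form a connected subtree. All three properties hold, so this is a valid tree decomposition of width max|bag| − 1 = 1, and hence tw(G) ≤ 1.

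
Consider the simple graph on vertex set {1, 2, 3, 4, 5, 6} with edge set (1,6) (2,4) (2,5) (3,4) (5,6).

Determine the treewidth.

1

A width-1 tree decomposition is:
Bags: B1 = {3, 4}  B2 = {2, 4}  B3 = {2, 5}  B4 = {5, 6}  B5 = {1, 6}
Tree: B1–B2, B2–B3, B3–B4, B4–B5
Every bag has size at most 2, so the width is 2 − 1 = 1 and tw(G) ≤ 1. Any graph with an edge has treewidth ≥ 1, and G has the edge 3–4. The upper and lower bounds meet at 1, so that is the treewidth.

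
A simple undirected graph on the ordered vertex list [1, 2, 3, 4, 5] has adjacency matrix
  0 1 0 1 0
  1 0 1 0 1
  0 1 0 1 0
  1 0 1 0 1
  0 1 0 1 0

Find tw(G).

A width-2 tree decomposition is:
Bags: B1 = {2, 3, 4}  B2 = {2, 4, 5}  B3 = {1, 2, 4}
Tree: B1–B2, B2–B3
Every bag has size at most 3, so the width is 3 − 1 = 2 and tw(G) ≤ 2. For the lower bound, G contains the cycle 2–3–4–5–2, so G is not a forest; only forests have treewidth ≤ 1, hence tw(G) ≥ 2. Hence tw(G) = 2 exactly.

2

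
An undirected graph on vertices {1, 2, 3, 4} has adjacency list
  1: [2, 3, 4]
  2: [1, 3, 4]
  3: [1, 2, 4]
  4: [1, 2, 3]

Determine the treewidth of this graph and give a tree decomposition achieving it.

With just one bag of size 4, the width is 4 − 1 = 3, so tw(G) ≤ 3. For the lower bound, the 4 vertices {1, 2, 3, 4} are pairwise adjacent, and any tree decomposition puts a clique entirely inside one bag — forcing width ≥ 3. Therefore the treewidth is 3.

Treewidth 3.
Bags: B1 = {1, 2, 3, 4}
Tree: (single bag)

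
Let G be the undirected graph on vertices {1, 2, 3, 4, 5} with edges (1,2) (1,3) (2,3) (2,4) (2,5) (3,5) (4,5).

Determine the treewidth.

A width-2 tree decomposition is:
Bags: B1 = {1, 2, 3}  B2 = {2, 3, 5}  B3 = {2, 4, 5}
Tree: B1–B2, B2–B3
The largest bag has 3 vertices, giving width 2; this decomposition certifies tw(G) ≤ 2. Conversely, {1, 2, 3} is a clique of size 3, and the vertices of any clique must share a bag in every tree decomposition; so some bag has ≥ 3 vertices and tw(G) ≥ 2. Hence tw(G) = 2 exactly.

2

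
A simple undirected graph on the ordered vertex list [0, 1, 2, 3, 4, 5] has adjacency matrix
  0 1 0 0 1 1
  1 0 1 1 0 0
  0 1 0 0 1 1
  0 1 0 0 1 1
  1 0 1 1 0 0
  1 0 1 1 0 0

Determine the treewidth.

3

A width-3 tree decomposition is:
Bags: B1 = {1, 2, 4, 5}  B2 = {1, 3, 4, 5}  B3 = {0, 1, 4, 5}
Tree: B1–B2, B2–B3
Every bag has size at most 4, so the width is 4 − 1 = 3 and tw(G) ≤ 3. For the lower bound: the 4 vertex sets {1,2}, {3,5}, {4}, {0} are disjoint, each induces a connected subgraph, and every pair is joined by at least one edge of G. Contracting each set to a single vertex therefore yields K_{4} as a minor, and since treewidth is minor-monotone, tw(G) ≥ tw(K_{4}) = 3. Therefore the treewidth is 3.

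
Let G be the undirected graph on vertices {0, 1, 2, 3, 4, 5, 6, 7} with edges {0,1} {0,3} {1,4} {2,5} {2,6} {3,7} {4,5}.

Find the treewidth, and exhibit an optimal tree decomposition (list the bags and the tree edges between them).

Treewidth 1.
One such decomposition:
Bags: B1 = {2, 6}  B2 = {2, 5}  B3 = {4, 5}  B4 = {1, 4}  B5 = {0, 1}  B6 = {0, 3}  B7 = {3, 7}
Tree: B1–B2, B2–B3, B3–B4, B4–B5, B5–B6, B6–B7

Every bag has size at most 2, so the width is 2 − 1 = 1 and tw(G) ≤ 1. Any graph with an edge has treewidth ≥ 1, and G has the edge 6–2. Combining the bounds, tw(G) = 1.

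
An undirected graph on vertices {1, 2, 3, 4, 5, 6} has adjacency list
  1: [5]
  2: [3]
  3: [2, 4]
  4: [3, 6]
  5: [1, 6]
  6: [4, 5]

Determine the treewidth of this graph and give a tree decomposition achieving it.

The largest bag has 2 vertices, giving width 1; this decomposition certifies tw(G) ≤ 1. Any graph with an edge has treewidth ≥ 1, and G has the edge 1–5. Therefore the treewidth is 1.

Treewidth 1.
One such decomposition:
Bags: B1 = {1, 5}  B2 = {5, 6}  B3 = {4, 6}  B4 = {3, 4}  B5 = {2, 3}
Tree: B1–B2, B2–B3, B3–B4, B4–B5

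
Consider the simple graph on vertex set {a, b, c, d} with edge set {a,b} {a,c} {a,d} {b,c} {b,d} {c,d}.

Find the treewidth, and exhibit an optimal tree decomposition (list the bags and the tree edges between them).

A single bag containing all 4 vertices is trivially a valid decomposition of width 3. On the other hand G contains the 4-clique {a, b, c, d}. A clique must lie in a single bag of any decomposition, so no decomposition can have width below 3. Combining the bounds, tw(G) = 3.

Treewidth 3.
One such decomposition:
Bags: B1 = {a, b, c, d}
Tree: (single bag)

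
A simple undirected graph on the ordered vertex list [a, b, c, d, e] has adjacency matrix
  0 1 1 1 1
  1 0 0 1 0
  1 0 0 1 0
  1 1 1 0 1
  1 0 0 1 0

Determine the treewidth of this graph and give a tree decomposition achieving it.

Every bag has size at most 3, so the width is 3 − 1 = 2 and tw(G) ≤ 2. Conversely, {a, d, e} is a clique of size 3, and the vertices of any clique must share a bag in every tree decomposition; so some bag has ≥ 3 vertices and tw(G) ≥ 2. The upper and lower bounds meet at 2, so that is the treewidth.

Treewidth 2.
One optimal decomposition is:
Bags: B1 = {a, d, e}  B2 = {a, b, d}  B3 = {a, c, d}
Tree: B1–B2, B2–B3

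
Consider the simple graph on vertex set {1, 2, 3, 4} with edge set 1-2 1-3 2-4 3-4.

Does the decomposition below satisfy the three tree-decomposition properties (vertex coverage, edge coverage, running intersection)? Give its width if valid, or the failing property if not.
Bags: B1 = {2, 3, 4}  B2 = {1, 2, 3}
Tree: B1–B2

Every vertex of G appears in some bag (union = {1, 2, 3, 4}); every edge is covered by a bag; and for each vertex v the set of bags containing v is connected in the bag tree. The decomposition is therefore valid. The largest bag has 3 vertices, so the width is 2.

Yes; width 2.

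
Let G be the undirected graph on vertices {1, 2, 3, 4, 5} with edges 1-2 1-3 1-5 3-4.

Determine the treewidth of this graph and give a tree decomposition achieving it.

Each bag holds 2 vertices, so the decomposition has width 1, which upper-bounds the treewidth. Any graph with an edge has treewidth ≥ 1, and G has the edge 1–5. Therefore the treewidth is 1.

Treewidth 1.
Bags: B1 = {1, 5}  B2 = {1, 3}  B3 = {1, 2}  B4 = {3, 4}
Tree: B1–B2, B1–B3, B2–B4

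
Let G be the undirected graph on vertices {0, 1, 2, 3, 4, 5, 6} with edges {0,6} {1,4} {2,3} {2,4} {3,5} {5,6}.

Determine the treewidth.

A width-1 tree decomposition is:
Bags: B1 = {0, 6}  B2 = {5, 6}  B3 = {3, 5}  B4 = {2, 3}  B5 = {2, 4}  B6 = {1, 4}
Tree: B1–B2, B2–B3, B3–B4, B4–B5, B5–B6
Every bag has size at most 2, so the width is 2 − 1 = 1 and tw(G) ≤ 1. Since G has at least one edge (e.g. 0–6), it is not an edgeless graph, so tw(G) ≥ 1. Hence tw(G) = 1 exactly.

1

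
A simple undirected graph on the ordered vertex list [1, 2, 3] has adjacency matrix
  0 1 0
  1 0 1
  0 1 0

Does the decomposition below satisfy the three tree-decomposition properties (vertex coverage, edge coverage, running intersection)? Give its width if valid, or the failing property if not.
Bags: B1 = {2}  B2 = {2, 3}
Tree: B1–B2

No — vertex 1 appears in no bag.

A tree decomposition must satisfy three properties: every vertex lies in some bag; for every edge, both endpoints lie together in some bag; and for every vertex, the bags containing it form a connected subtree. Here vertex 1 appears in no bag, so the decomposition is invalid.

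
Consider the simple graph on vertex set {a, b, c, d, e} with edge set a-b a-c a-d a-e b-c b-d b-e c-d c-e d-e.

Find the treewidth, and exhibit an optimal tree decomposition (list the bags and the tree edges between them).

Treewidth 4.
Bags: B1 = {a, b, c, d, e}
Tree: (single bag)

With just one bag of size 5, the width is 5 − 1 = 4, so tw(G) ≤ 4. Conversely, {a, b, c, d, e} is a clique of size 5, and the vertices of any clique must share a bag in every tree decomposition; so some bag has ≥ 5 vertices and tw(G) ≥ 4. Hence tw(G) = 4 exactly.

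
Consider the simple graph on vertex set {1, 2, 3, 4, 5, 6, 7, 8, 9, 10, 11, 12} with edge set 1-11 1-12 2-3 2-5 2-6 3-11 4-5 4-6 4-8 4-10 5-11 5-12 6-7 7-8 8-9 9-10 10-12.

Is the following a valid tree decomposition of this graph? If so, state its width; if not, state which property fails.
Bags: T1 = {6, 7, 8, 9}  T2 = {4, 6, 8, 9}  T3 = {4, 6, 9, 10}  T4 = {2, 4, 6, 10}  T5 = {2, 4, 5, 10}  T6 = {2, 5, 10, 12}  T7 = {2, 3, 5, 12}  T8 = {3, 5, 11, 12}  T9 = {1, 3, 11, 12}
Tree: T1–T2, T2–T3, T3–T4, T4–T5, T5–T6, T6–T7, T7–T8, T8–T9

Vertex coverage: the bags together contain {1, 2, 3, 4, 5, 6, 7, 8, 9, 10, 11, 12}, the full vertex set. Edge coverage: each edge of G has both endpoints in at least one bag. Running intersection: for every vertex, the bags containing it form a connected subtree. All three properties hold, so this is a valid tree decomposition of width max|bag| − 1 = 3, and hence tw(G) ≤ 3.

Yes; width 3.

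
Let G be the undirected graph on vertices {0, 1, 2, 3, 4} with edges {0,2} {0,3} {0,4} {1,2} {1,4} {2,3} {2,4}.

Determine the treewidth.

A width-2 tree decomposition is:
Bags: B1 = {0, 2, 3}  B2 = {0, 2, 4}  B3 = {1, 2, 4}
Tree: B1–B2, B2–B3
The largest bag has 3 vertices, giving width 2; this decomposition certifies tw(G) ≤ 2. For the lower bound, the 3 vertices {0, 2, 3} are pairwise adjacent, and any tree decomposition puts a clique entirely inside one bag — forcing width ≥ 2. The upper and lower bounds meet at 2, so that is the treewidth.

2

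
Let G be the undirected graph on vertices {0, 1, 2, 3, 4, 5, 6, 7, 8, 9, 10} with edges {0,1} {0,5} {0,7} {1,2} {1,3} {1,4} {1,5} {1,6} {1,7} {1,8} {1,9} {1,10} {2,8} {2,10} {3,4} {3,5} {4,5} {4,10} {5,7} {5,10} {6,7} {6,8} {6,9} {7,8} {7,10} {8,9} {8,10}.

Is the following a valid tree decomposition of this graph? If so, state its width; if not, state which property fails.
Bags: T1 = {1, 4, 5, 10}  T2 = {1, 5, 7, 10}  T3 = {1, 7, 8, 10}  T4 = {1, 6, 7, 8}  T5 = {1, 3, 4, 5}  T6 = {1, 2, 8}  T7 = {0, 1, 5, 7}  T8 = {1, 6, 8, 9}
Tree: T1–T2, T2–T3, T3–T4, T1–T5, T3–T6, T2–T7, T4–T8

No — edge (10,2) lies in no bag.

A tree decomposition must satisfy three properties: every vertex lies in some bag; for every edge, both endpoints lie together in some bag; and for every vertex, the bags containing it form a connected subtree. Here edge (10,2) lies in no bag, so the decomposition is invalid.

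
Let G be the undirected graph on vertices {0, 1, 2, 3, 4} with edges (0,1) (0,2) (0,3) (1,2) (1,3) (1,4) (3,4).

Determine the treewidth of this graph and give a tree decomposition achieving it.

Each bag holds 3 vertices, so the decomposition has width 2, which upper-bounds the treewidth. For the lower bound, the 3 vertices {0, 1, 2} are pairwise adjacent, and any tree decomposition puts a clique entirely inside one bag — forcing width ≥ 2. Hence tw(G) = 2 exactly.

Treewidth 2.
Bags: B1 = {0, 1, 3}  B2 = {1, 3, 4}  B3 = {0, 1, 2}
Tree: B1–B2, B1–B3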